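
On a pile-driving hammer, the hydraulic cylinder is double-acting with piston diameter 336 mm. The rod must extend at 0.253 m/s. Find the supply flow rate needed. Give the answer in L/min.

Q ≈ 1350 L/min

Cap-side area A_cap = π/4 × (336 mm)² = 88670 mm^2
Q = A × v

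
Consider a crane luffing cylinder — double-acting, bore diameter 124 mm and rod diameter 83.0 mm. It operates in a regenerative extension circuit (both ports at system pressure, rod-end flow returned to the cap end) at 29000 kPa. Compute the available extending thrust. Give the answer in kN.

F ≈ 157 kN

With equal pressure on both faces, forces on the annular region cancel; the net push is pressure × rod cross-section.
Rod cross-section A_rod = π/4 × (83.0 mm)² = 5411 mm^2
F = P × A_rod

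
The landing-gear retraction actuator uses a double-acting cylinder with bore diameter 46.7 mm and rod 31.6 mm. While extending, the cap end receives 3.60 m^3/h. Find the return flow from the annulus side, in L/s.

Q_out ≈ 0.542 L/s

Cap-side area A_cap = π/4 × (46.7 mm)² = 1713 mm^2
Rod-side annular area A_ann = π/4 × (46.7² − 31.6²) = 928.6 mm^2
Piston speed v = Q_in/A_cap; rod-end outflow Q_out = v × A_ann = Q_in × A_ann/A_cap.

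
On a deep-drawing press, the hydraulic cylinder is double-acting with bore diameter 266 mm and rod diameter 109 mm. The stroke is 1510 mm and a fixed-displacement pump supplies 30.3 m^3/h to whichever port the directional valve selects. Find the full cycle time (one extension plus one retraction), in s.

Cap-side area A_cap = π/4 × (266 mm)² = 55570 mm^2
Rod-side annular area A_ann = π/4 × (266² − 109²) = 46240 mm^2
t_ext = A_cap·L/Q = 9.970 s
t_ret = A_ann·L/Q = 8.296 s
t_cycle = t_ext + t_ret

t ≈ 18.3 s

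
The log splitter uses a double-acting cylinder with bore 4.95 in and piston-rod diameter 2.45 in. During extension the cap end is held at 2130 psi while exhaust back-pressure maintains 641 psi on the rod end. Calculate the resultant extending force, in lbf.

F ≈ 31700 lbf

Cap-side area A_cap = π/4 × (4.95 in)² = 19.24 in^2
Rod-side annular area A_ann = π/4 × (4.95² − 2.45²) = 14.53 in^2
Net thrust = P_cap·A_cap − P_rod·A_ann = 40990 lbf − 9314 lbf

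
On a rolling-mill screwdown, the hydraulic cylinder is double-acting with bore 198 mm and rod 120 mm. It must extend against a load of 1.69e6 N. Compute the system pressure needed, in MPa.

P ≈ 54.9 MPa

Cap-side area A_cap = π/4 × (198 mm)² = 30790 mm^2
P = F / A = 1.69e6 N / A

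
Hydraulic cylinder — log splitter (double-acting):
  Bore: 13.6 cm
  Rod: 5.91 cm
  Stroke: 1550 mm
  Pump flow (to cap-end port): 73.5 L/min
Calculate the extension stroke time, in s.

Cap-side area A_cap = π/4 × (13.6 cm)² = 145.3 cm^2
Swept volume V = A × L; t = V / Q = A·L / Q

t ≈ 18.4 s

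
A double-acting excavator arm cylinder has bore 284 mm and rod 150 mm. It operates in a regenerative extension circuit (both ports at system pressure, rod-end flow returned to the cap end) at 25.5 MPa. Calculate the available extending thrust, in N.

F ≈ 4.51e5 N

With equal pressure on both faces, forces on the annular region cancel; the net push is pressure × rod cross-section.
Rod cross-section A_rod = π/4 × (150 mm)² = 17670 mm^2
F = P × A_rod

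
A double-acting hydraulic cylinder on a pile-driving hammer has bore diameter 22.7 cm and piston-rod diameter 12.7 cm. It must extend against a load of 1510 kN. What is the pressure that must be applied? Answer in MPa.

Cap-side area A_cap = π/4 × (22.7 cm)² = 404.7 cm^2
P = F / A = 1510 kN / A

P ≈ 37.3 MPa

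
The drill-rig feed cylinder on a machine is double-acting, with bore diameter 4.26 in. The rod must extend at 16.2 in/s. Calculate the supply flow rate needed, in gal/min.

Q ≈ 60.0 gal/min

Cap-side area A_cap = π/4 × (4.26 in)² = 14.25 in^2
Q = A × v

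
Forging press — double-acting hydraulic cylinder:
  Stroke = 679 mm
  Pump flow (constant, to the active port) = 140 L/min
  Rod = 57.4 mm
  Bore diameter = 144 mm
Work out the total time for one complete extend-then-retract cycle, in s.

t ≈ 8.73 s

Cap-side area A_cap = π/4 × (144 mm)² = 16290 mm^2
Rod-side annular area A_ann = π/4 × (144² − 57.4²) = 13700 mm^2
t_ext = A_cap·L/Q = 4.739 s
t_ret = A_ann·L/Q = 3.986 s
t_cycle = t_ext + t_ret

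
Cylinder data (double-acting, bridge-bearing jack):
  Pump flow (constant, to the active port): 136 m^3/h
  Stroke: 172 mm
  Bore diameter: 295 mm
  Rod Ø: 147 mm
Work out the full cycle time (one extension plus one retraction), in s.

Cap-side area A_cap = π/4 × (295 mm)² = 68350 mm^2
Rod-side annular area A_ann = π/4 × (295² − 147²) = 51380 mm^2
t_ext = A_cap·L/Q = 0.3112 s
t_ret = A_ann·L/Q = 0.2339 s
t_cycle = t_ext + t_ret

t ≈ 0.545 s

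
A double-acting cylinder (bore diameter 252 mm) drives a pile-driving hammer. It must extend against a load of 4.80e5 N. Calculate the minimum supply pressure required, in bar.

Cap-side area A_cap = π/4 × (252 mm)² = 49880 mm^2
P = F / A = 4.80e5 N / A

P ≈ 96.2 bar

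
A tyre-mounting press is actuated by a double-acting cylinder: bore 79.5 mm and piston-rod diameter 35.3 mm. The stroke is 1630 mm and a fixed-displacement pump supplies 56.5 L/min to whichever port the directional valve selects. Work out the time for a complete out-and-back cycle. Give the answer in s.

Cap-side area A_cap = π/4 × (79.5 mm)² = 4964 mm^2
Rod-side annular area A_ann = π/4 × (79.5² − 35.3²) = 3985 mm^2
t_ext = A_cap·L/Q = 8.592 s
t_ret = A_ann·L/Q = 6.898 s
t_cycle = t_ext + t_ret

t ≈ 15.5 s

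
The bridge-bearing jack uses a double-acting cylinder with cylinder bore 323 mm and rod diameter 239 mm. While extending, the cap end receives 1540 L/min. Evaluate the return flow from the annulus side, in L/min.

Q_out ≈ 697 L/min

Cap-side area A_cap = π/4 × (323 mm)² = 81940 mm^2
Rod-side annular area A_ann = π/4 × (323² − 239²) = 37080 mm^2
Piston speed v = Q_in/A_cap; rod-end outflow Q_out = v × A_ann = Q_in × A_ann/A_cap.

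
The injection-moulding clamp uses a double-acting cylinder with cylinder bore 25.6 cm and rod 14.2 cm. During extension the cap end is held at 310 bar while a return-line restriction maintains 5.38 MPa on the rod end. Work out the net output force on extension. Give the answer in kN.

Cap-side area A_cap = π/4 × (25.6 cm)² = 514.7 cm^2
Rod-side annular area A_ann = π/4 × (25.6² − 14.2²) = 356.4 cm^2
Net thrust = P_cap·A_cap − P_rod·A_ann = 1596 kN − 191.7 kN

F ≈ 1400 kN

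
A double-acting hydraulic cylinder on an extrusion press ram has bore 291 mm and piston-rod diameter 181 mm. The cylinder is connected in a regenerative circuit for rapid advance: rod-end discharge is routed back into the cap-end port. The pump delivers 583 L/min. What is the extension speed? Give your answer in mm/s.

v ≈ 378 mm/s

In regeneration the rod-end outflow joins the pump flow into the cap end, so the net volume the pump must supply per unit advance equals the rod cross-section area.
Rod cross-section A_rod = π/4 × (181 mm)² = 25730 mm^2
v = Q_pump / A_rod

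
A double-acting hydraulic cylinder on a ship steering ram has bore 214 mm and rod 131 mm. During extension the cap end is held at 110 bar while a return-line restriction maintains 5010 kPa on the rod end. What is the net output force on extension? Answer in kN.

Cap-side area A_cap = π/4 × (214 mm)² = 35970 mm^2
Rod-side annular area A_ann = π/4 × (214² − 131²) = 22490 mm^2
Net thrust = P_cap·A_cap − P_rod·A_ann = 395.6 kN − 112.7 kN

F ≈ 283 kN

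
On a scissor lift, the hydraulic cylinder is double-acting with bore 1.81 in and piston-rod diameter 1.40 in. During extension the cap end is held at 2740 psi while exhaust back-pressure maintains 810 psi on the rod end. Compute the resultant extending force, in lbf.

F ≈ 6210 lbf

Cap-side area A_cap = π/4 × (1.81 in)² = 2.573 in^2
Rod-side annular area A_ann = π/4 × (1.81² − 1.40²) = 1.034 in^2
Net thrust = P_cap·A_cap − P_rod·A_ann = 7050 lbf − 837.3 lbf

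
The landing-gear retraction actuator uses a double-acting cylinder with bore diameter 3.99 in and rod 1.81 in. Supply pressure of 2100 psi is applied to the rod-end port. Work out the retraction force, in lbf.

F ≈ 20900 lbf

Rod-side annular area A_ann = π/4 × (3.99² − 1.81²) = 9.931 in^2
On retraction the pressure acts on the annular area (bore minus rod).
F = P × A_ann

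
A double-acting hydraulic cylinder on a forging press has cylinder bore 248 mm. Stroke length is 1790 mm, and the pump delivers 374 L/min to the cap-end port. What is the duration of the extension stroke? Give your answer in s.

Cap-side area A_cap = π/4 × (248 mm)² = 48310 mm^2
Swept volume V = A × L; t = V / Q = A·L / Q

t ≈ 13.9 s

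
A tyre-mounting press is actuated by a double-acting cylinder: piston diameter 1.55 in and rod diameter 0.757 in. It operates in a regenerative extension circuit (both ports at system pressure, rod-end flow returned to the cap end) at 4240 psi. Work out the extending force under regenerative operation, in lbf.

With equal pressure on both faces, forces on the annular region cancel; the net push is pressure × rod cross-section.
Rod cross-section A_rod = π/4 × (0.757 in)² = 0.4501 in^2
F = P × A_rod

F ≈ 1910 lbf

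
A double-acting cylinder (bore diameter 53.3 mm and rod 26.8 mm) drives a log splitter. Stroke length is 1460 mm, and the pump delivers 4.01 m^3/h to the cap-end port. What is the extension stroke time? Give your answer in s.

t ≈ 2.92 s

Cap-side area A_cap = π/4 × (53.3 mm)² = 2231 mm^2
Swept volume V = A × L; t = V / Q = A·L / Q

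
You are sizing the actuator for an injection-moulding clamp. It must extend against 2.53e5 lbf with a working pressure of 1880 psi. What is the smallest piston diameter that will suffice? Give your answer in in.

Extension force acts on the full piston face: F = P × (π/4)D².
D = √(4F / (πP)) = √(4 × 2.53e5 lbf / (π × 1880 psi))

D ≈ 13.1 in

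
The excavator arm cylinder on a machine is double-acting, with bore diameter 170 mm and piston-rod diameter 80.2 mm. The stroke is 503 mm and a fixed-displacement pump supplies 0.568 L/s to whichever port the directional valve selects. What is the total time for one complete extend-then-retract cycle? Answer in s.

t ≈ 35.7 s

Cap-side area A_cap = π/4 × (170 mm)² = 22700 mm^2
Rod-side annular area A_ann = π/4 × (170² − 80.2²) = 17650 mm^2
t_ext = A_cap·L/Q = 20.10 s
t_ret = A_ann·L/Q = 15.63 s
t_cycle = t_ext + t_ret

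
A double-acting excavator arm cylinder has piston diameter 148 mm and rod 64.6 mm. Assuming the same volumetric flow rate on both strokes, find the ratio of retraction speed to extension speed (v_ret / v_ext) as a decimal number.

Cap-side area A_cap = π/4 × (148 mm)² = 17200 mm^2
Rod-side annular area A_ann = π/4 × (148² − 64.6²) = 13930 mm^2
For equal Q, v ∝ 1/A, so v_ret/v_ext = A_cap/A_ann.

v_ret/v_ext ≈ 1.24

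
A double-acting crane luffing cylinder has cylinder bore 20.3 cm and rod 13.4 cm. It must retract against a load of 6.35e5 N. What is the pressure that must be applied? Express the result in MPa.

Rod-side annular area A_ann = π/4 × (20.3² − 13.4²) = 182.6 cm^2
Retraction: pressure acts on the annular area.
P = F / A = 6.35e5 N / A

P ≈ 34.8 MPa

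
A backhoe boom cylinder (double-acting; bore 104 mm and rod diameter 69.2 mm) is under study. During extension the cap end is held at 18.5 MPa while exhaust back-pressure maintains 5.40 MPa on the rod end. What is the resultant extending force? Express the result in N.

Cap-side area A_cap = π/4 × (104 mm)² = 8495 mm^2
Rod-side annular area A_ann = π/4 × (104² − 69.2²) = 4734 mm^2
Net thrust = P_cap·A_cap − P_rod·A_ann = 1.572e5 N − 25560 N

F ≈ 1.32e5 N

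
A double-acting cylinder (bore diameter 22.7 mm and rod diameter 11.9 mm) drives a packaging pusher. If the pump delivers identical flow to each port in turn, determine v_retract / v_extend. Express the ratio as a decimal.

v_ret/v_ext ≈ 1.38

Cap-side area A_cap = π/4 × (22.7 mm)² = 404.7 mm^2
Rod-side annular area A_ann = π/4 × (22.7² − 11.9²) = 293.5 mm^2
For equal Q, v ∝ 1/A, so v_ret/v_ext = A_cap/A_ann.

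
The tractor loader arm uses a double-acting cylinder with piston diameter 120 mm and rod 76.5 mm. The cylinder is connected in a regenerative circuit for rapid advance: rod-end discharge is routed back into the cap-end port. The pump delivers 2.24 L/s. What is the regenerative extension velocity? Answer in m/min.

In regeneration the rod-end outflow joins the pump flow into the cap end, so the net volume the pump must supply per unit advance equals the rod cross-section area.
Rod cross-section A_rod = π/4 × (76.5 mm)² = 4596 mm^2
v = Q_pump / A_rod

v ≈ 29.2 m/min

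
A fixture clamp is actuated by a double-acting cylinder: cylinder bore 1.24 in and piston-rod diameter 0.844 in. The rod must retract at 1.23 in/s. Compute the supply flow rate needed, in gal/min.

Q ≈ 0.207 gal/min

Rod-side annular area A_ann = π/4 × (1.24² − 0.844²) = 0.6482 in^2
Q = A × v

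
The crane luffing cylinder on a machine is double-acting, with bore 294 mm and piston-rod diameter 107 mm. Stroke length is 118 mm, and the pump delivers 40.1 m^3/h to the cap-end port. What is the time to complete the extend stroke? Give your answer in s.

Cap-side area A_cap = π/4 × (294 mm)² = 67890 mm^2
Swept volume V = A × L; t = V / Q = A·L / Q

t ≈ 0.719 s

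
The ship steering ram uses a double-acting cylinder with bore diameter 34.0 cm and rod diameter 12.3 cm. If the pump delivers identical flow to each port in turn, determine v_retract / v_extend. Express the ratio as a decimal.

Cap-side area A_cap = π/4 × (34.0 cm)² = 907.9 cm^2
Rod-side annular area A_ann = π/4 × (34.0² − 12.3²) = 789.1 cm^2
For equal Q, v ∝ 1/A, so v_ret/v_ext = A_cap/A_ann.

v_ret/v_ext ≈ 1.15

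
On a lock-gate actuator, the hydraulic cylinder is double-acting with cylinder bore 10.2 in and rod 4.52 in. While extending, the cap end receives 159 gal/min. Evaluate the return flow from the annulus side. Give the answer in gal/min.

Q_out ≈ 128 gal/min

Cap-side area A_cap = π/4 × (10.2 in)² = 81.71 in^2
Rod-side annular area A_ann = π/4 × (10.2² − 4.52²) = 65.67 in^2
Piston speed v = Q_in/A_cap; rod-end outflow Q_out = v × A_ann = Q_in × A_ann/A_cap.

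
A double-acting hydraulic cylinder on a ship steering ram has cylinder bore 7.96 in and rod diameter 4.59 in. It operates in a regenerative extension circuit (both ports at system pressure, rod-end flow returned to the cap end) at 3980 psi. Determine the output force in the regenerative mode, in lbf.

F ≈ 65900 lbf

With equal pressure on both faces, forces on the annular region cancel; the net push is pressure × rod cross-section.
Rod cross-section A_rod = π/4 × (4.59 in)² = 16.55 in^2
F = P × A_rod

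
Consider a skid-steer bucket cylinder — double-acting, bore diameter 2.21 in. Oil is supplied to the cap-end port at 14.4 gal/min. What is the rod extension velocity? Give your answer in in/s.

v ≈ 14.5 in/s

Cap-side area A_cap = π/4 × (2.21 in)² = 3.836 in^2
v = Q / A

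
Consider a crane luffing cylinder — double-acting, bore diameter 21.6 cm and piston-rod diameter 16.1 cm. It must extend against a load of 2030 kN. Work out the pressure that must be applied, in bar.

P ≈ 554 bar

Cap-side area A_cap = π/4 × (21.6 cm)² = 366.4 cm^2
P = F / A = 2030 kN / A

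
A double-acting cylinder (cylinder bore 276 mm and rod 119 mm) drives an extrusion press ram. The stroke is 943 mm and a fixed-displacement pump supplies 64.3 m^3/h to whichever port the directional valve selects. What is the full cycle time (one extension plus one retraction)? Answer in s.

Cap-side area A_cap = π/4 × (276 mm)² = 59830 mm^2
Rod-side annular area A_ann = π/4 × (276² − 119²) = 48710 mm^2
t_ext = A_cap·L/Q = 3.159 s
t_ret = A_ann·L/Q = 2.572 s
t_cycle = t_ext + t_ret

t ≈ 5.73 s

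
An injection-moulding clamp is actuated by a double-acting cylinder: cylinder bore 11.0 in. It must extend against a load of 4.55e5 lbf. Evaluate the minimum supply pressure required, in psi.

Cap-side area A_cap = π/4 × (11.0 in)² = 95.03 in^2
P = F / A = 4.55e5 lbf / A

P ≈ 4790 psi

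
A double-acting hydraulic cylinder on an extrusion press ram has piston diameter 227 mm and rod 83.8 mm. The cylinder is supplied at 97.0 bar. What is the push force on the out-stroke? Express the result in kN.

Cap-side area A_cap = π/4 × (227 mm)² = 40470 mm^2
F = P × A_cap = 97.0 bar × A_cap

F ≈ 393 kN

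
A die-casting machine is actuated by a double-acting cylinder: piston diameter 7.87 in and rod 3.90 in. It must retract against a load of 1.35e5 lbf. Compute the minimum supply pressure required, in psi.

P ≈ 3680 psi

Rod-side annular area A_ann = π/4 × (7.87² − 3.90²) = 36.70 in^2
Retraction: pressure acts on the annular area.
P = F / A = 1.35e5 lbf / A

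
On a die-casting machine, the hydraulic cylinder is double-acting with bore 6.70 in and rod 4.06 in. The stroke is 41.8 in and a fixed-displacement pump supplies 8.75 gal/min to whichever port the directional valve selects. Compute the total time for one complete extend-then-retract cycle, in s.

Cap-side area A_cap = π/4 × (6.70 in)² = 35.26 in^2
Rod-side annular area A_ann = π/4 × (6.70² − 4.06²) = 22.31 in^2
t_ext = A_cap·L/Q = 43.75 s
t_ret = A_ann·L/Q = 27.68 s
t_cycle = t_ext + t_ret

t ≈ 71.4 s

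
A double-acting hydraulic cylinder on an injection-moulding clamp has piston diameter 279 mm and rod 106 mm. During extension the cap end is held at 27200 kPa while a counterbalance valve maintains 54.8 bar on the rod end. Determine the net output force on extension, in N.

F ≈ 1.38e6 N

Cap-side area A_cap = π/4 × (279 mm)² = 61140 mm^2
Rod-side annular area A_ann = π/4 × (279² − 106²) = 52310 mm^2
Net thrust = P_cap·A_cap − P_rod·A_ann = 1.663e6 N − 2.867e5 N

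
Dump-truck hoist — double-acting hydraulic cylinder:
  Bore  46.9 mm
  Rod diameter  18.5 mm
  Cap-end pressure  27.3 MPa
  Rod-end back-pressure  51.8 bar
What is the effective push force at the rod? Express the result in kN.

Cap-side area A_cap = π/4 × (46.9 mm)² = 1728 mm^2
Rod-side annular area A_ann = π/4 × (46.9² − 18.5²) = 1459 mm^2
Net thrust = P_cap·A_cap − P_rod·A_ann = 47.16 kN − 7.556 kN

F ≈ 39.6 kN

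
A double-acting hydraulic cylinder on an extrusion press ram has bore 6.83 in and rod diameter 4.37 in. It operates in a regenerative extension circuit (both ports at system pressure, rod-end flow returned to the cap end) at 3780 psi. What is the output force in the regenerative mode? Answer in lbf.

With equal pressure on both faces, forces on the annular region cancel; the net push is pressure × rod cross-section.
Rod cross-section A_rod = π/4 × (4.37 in)² = 15.00 in^2
F = P × A_rod

F ≈ 56700 lbf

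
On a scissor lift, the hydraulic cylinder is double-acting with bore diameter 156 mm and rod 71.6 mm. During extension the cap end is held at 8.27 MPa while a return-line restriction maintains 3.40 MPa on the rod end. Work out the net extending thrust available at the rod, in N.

F ≈ 1.07e5 N

Cap-side area A_cap = π/4 × (156 mm)² = 19110 mm^2
Rod-side annular area A_ann = π/4 × (156² − 71.6²) = 15090 mm^2
Net thrust = P_cap·A_cap − P_rod·A_ann = 1.581e5 N − 51300 N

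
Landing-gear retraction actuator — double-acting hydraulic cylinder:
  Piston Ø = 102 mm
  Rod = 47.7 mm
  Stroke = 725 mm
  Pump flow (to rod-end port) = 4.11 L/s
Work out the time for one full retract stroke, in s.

t ≈ 1.13 s

Rod-side annular area A_ann = π/4 × (102² − 47.7²) = 6384 mm^2
Swept volume V = A × L; t = V / Q = A·L / Q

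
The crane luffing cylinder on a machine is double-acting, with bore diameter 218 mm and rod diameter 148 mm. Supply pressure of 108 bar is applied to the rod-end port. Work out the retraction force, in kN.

Rod-side annular area A_ann = π/4 × (218² − 148²) = 20120 mm^2
On retraction the pressure acts on the annular area (bore minus rod).
F = P × A_ann

F ≈ 217 kN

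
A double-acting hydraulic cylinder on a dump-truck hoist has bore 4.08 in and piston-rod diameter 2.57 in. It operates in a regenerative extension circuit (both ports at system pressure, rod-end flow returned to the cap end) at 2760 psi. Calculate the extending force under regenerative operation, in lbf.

With equal pressure on both faces, forces on the annular region cancel; the net push is pressure × rod cross-section.
Rod cross-section A_rod = π/4 × (2.57 in)² = 5.187 in^2
F = P × A_rod

F ≈ 14300 lbf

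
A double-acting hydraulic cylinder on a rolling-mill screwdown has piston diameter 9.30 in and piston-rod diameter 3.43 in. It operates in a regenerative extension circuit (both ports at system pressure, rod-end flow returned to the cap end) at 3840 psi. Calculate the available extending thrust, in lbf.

F ≈ 35500 lbf

With equal pressure on both faces, forces on the annular region cancel; the net push is pressure × rod cross-section.
Rod cross-section A_rod = π/4 × (3.43 in)² = 9.240 in^2
F = P × A_rod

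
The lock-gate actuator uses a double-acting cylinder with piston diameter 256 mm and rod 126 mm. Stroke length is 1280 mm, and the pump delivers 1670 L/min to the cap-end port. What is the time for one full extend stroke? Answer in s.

Cap-side area A_cap = π/4 × (256 mm)² = 51470 mm^2
Swept volume V = A × L; t = V / Q = A·L / Q

t ≈ 2.37 s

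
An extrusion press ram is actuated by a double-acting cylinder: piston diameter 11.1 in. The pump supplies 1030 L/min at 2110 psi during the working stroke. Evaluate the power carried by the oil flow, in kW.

Hydraulic power = P × Q

W ≈ 250 kW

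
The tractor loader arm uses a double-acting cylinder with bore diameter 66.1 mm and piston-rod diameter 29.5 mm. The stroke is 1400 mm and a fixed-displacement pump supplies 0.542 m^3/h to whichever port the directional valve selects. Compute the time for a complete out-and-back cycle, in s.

t ≈ 57.5 s

Cap-side area A_cap = π/4 × (66.1 mm)² = 3432 mm^2
Rod-side annular area A_ann = π/4 × (66.1² − 29.5²) = 2748 mm^2
t_ext = A_cap·L/Q = 31.91 s
t_ret = A_ann·L/Q = 25.55 s
t_cycle = t_ext + t_ret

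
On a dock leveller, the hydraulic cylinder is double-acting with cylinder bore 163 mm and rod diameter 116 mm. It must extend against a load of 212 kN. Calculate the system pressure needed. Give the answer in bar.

Cap-side area A_cap = π/4 × (163 mm)² = 20870 mm^2
P = F / A = 212 kN / A

P ≈ 102 bar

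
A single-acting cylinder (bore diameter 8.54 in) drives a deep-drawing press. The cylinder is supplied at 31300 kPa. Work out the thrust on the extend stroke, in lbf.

F ≈ 2.60e5 lbf

Cap-side area A_cap = π/4 × (8.54 in)² = 57.28 in^2
F = P × A_cap = 31300 kPa × A_cap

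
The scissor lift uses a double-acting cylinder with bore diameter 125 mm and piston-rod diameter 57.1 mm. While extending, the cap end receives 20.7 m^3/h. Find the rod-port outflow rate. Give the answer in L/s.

Cap-side area A_cap = π/4 × (125 mm)² = 12270 mm^2
Rod-side annular area A_ann = π/4 × (125² − 57.1²) = 9711 mm^2
Piston speed v = Q_in/A_cap; rod-end outflow Q_out = v × A_ann = Q_in × A_ann/A_cap.

Q_out ≈ 4.55 L/s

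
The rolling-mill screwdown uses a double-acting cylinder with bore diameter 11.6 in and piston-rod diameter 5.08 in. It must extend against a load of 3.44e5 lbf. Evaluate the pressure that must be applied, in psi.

Cap-side area A_cap = π/4 × (11.6 in)² = 105.7 in^2
P = F / A = 3.44e5 lbf / A

P ≈ 3260 psi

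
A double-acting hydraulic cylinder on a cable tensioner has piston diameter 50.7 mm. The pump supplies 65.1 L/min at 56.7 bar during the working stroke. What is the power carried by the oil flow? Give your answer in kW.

W ≈ 6.15 kW

Hydraulic power = P × Q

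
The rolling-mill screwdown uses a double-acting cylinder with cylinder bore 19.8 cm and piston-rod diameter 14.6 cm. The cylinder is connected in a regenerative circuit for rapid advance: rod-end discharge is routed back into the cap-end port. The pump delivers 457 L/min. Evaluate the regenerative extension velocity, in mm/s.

In regeneration the rod-end outflow joins the pump flow into the cap end, so the net volume the pump must supply per unit advance equals the rod cross-section area.
Rod cross-section A_rod = π/4 × (14.6 cm)² = 167.4 cm^2
v = Q_pump / A_rod

v ≈ 455 mm/s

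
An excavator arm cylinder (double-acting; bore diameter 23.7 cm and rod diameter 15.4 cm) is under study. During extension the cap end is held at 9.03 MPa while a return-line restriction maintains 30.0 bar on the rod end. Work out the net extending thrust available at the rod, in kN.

F ≈ 322 kN

Cap-side area A_cap = π/4 × (23.7 cm)² = 441.2 cm^2
Rod-side annular area A_ann = π/4 × (23.7² − 15.4²) = 254.9 cm^2
Net thrust = P_cap·A_cap − P_rod·A_ann = 398.4 kN − 76.47 kN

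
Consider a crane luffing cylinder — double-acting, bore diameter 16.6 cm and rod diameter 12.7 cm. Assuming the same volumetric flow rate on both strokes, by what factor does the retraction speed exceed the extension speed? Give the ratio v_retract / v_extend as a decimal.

Cap-side area A_cap = π/4 × (16.6 cm)² = 216.4 cm^2
Rod-side annular area A_ann = π/4 × (16.6² − 12.7²) = 89.75 cm^2
For equal Q, v ∝ 1/A, so v_ret/v_ext = A_cap/A_ann.

v_ret/v_ext ≈ 2.41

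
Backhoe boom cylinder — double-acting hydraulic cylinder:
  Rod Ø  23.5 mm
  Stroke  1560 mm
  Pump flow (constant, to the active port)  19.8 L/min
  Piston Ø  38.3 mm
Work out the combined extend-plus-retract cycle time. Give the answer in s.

t ≈ 8.84 s

Cap-side area A_cap = π/4 × (38.3 mm)² = 1152 mm^2
Rod-side annular area A_ann = π/4 × (38.3² − 23.5²) = 718.4 mm^2
t_ext = A_cap·L/Q = 5.446 s
t_ret = A_ann·L/Q = 3.396 s
t_cycle = t_ext + t_ret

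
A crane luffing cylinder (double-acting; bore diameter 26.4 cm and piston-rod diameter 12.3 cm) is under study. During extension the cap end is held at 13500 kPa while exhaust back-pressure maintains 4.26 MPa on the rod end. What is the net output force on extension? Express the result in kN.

F ≈ 556 kN

Cap-side area A_cap = π/4 × (26.4 cm)² = 547.4 cm^2
Rod-side annular area A_ann = π/4 × (26.4² − 12.3²) = 428.6 cm^2
Net thrust = P_cap·A_cap − P_rod·A_ann = 739.0 kN − 182.6 kN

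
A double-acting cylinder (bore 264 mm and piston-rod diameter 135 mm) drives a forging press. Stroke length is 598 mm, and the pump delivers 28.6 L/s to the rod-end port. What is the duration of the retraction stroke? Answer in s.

Rod-side annular area A_ann = π/4 × (264² − 135²) = 40430 mm^2
Swept volume V = A × L; t = V / Q = A·L / Q

t ≈ 0.845 s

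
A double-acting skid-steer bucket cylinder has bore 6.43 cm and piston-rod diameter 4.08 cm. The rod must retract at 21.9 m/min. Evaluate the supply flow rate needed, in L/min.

Rod-side annular area A_ann = π/4 × (6.43² − 4.08²) = 19.40 cm^2
Q = A × v

Q ≈ 42.5 L/min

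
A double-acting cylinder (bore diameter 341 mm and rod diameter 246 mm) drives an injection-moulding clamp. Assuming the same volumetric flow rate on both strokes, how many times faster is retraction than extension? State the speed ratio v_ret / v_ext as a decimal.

Cap-side area A_cap = π/4 × (341 mm)² = 91330 mm^2
Rod-side annular area A_ann = π/4 × (341² − 246²) = 43800 mm^2
For equal Q, v ∝ 1/A, so v_ret/v_ext = A_cap/A_ann.

v_ret/v_ext ≈ 2.09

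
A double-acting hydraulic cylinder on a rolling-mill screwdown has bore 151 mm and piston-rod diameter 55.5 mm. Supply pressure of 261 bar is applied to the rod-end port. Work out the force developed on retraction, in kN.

Rod-side annular area A_ann = π/4 × (151² − 55.5²) = 15490 mm^2
On retraction the pressure acts on the annular area (bore minus rod).
F = P × A_ann

F ≈ 404 kN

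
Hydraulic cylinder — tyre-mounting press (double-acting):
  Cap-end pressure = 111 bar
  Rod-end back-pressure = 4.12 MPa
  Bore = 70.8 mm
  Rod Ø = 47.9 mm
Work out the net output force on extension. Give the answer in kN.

Cap-side area A_cap = π/4 × (70.8 mm)² = 3937 mm^2
Rod-side annular area A_ann = π/4 × (70.8² − 47.9²) = 2135 mm^2
Net thrust = P_cap·A_cap − P_rod·A_ann = 43.70 kN − 8.796 kN

F ≈ 34.9 kN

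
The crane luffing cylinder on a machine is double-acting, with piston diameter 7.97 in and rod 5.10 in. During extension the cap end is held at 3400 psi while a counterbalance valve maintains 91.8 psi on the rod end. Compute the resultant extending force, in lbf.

F ≈ 1.67e5 lbf

Cap-side area A_cap = π/4 × (7.97 in)² = 49.89 in^2
Rod-side annular area A_ann = π/4 × (7.97² − 5.10²) = 29.46 in^2
Net thrust = P_cap·A_cap − P_rod·A_ann = 1.696e5 lbf − 2705 lbf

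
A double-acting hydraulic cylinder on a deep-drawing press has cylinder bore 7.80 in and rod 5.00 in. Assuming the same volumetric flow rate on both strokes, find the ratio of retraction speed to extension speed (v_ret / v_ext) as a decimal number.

v_ret/v_ext ≈ 1.70

Cap-side area A_cap = π/4 × (7.80 in)² = 47.78 in^2
Rod-side annular area A_ann = π/4 × (7.80² − 5.00²) = 28.15 in^2
For equal Q, v ∝ 1/A, so v_ret/v_ext = A_cap/A_ann.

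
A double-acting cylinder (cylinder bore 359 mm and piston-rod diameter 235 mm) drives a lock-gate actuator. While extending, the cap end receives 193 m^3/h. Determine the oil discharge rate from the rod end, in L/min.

Q_out ≈ 1840 L/min

Cap-side area A_cap = π/4 × (359 mm)² = 1.012e5 mm^2
Rod-side annular area A_ann = π/4 × (359² − 235²) = 57850 mm^2
Piston speed v = Q_in/A_cap; rod-end outflow Q_out = v × A_ann = Q_in × A_ann/A_cap.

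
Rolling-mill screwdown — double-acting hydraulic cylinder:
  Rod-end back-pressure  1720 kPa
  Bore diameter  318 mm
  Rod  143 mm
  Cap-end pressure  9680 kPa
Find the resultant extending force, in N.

Cap-side area A_cap = π/4 × (318 mm)² = 79420 mm^2
Rod-side annular area A_ann = π/4 × (318² − 143²) = 63360 mm^2
Net thrust = P_cap·A_cap − P_rod·A_ann = 7.688e5 N − 1.090e5 N

F ≈ 6.60e5 N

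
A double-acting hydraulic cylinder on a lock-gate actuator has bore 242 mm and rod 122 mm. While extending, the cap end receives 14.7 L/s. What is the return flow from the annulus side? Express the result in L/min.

Q_out ≈ 658 L/min

Cap-side area A_cap = π/4 × (242 mm)² = 46000 mm^2
Rod-side annular area A_ann = π/4 × (242² − 122²) = 34310 mm^2
Piston speed v = Q_in/A_cap; rod-end outflow Q_out = v × A_ann = Q_in × A_ann/A_cap.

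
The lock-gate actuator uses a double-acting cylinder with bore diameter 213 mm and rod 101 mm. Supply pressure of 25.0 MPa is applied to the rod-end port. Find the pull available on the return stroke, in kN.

F ≈ 691 kN

Rod-side annular area A_ann = π/4 × (213² − 101²) = 27620 mm^2
On retraction the pressure acts on the annular area (bore minus rod).
F = P × A_ann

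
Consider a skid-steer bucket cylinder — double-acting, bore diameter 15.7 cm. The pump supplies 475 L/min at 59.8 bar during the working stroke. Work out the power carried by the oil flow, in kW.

W ≈ 47.3 kW

Hydraulic power = P × Q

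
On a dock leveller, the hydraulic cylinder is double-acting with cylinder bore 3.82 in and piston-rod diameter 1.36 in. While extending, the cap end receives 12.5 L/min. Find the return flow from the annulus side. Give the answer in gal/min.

Cap-side area A_cap = π/4 × (3.82 in)² = 11.46 in^2
Rod-side annular area A_ann = π/4 × (3.82² − 1.36²) = 10.01 in^2
Piston speed v = Q_in/A_cap; rod-end outflow Q_out = v × A_ann = Q_in × A_ann/A_cap.

Q_out ≈ 2.88 gal/min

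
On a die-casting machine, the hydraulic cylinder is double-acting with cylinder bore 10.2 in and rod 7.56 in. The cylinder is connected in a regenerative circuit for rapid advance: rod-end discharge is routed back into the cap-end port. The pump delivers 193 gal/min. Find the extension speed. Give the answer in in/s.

In regeneration the rod-end outflow joins the pump flow into the cap end, so the net volume the pump must supply per unit advance equals the rod cross-section area.
Rod cross-section A_rod = π/4 × (7.56 in)² = 44.89 in^2
v = Q_pump / A_rod

v ≈ 16.6 in/s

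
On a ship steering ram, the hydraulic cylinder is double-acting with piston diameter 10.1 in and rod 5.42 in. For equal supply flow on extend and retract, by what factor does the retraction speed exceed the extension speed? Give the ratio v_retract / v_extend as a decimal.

v_ret/v_ext ≈ 1.40

Cap-side area A_cap = π/4 × (10.1 in)² = 80.12 in^2
Rod-side annular area A_ann = π/4 × (10.1² − 5.42²) = 57.05 in^2
For equal Q, v ∝ 1/A, so v_ret/v_ext = A_cap/A_ann.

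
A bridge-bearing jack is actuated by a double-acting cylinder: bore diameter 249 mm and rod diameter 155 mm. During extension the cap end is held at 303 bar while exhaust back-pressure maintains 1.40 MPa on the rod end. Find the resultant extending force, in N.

Cap-side area A_cap = π/4 × (249 mm)² = 48700 mm^2
Rod-side annular area A_ann = π/4 × (249² − 155²) = 29830 mm^2
Net thrust = P_cap·A_cap − P_rod·A_ann = 1.475e6 N − 41760 N

F ≈ 1.43e6 N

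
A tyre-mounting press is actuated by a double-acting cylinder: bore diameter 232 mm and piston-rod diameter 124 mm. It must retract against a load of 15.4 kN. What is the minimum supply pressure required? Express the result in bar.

Rod-side annular area A_ann = π/4 × (232² − 124²) = 30200 mm^2
Retraction: pressure acts on the annular area.
P = F / A = 15.4 kN / A

P ≈ 5.10 bar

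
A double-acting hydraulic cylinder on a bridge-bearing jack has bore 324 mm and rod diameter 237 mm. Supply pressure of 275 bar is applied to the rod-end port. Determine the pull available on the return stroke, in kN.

F ≈ 1050 kN

Rod-side annular area A_ann = π/4 × (324² − 237²) = 38330 mm^2
On retraction the pressure acts on the annular area (bore minus rod).
F = P × A_ann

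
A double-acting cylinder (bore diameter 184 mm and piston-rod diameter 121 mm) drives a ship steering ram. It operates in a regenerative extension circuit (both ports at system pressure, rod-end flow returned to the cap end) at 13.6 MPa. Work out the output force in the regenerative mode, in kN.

F ≈ 156 kN

With equal pressure on both faces, forces on the annular region cancel; the net push is pressure × rod cross-section.
Rod cross-section A_rod = π/4 × (121 mm)² = 11500 mm^2
F = P × A_rod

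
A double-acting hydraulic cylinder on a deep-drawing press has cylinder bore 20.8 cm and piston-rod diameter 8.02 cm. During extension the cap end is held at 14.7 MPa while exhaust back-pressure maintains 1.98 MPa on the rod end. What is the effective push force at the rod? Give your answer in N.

F ≈ 4.42e5 N

Cap-side area A_cap = π/4 × (20.8 cm)² = 339.8 cm^2
Rod-side annular area A_ann = π/4 × (20.8² − 8.02²) = 289.3 cm^2
Net thrust = P_cap·A_cap − P_rod·A_ann = 4.995e5 N − 57280 N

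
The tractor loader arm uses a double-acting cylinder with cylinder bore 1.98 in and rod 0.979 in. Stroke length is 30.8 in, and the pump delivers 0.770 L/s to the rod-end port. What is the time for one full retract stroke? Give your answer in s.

Rod-side annular area A_ann = π/4 × (1.98² − 0.979²) = 2.326 in^2
Swept volume V = A × L; t = V / Q = A·L / Q

t ≈ 1.52 s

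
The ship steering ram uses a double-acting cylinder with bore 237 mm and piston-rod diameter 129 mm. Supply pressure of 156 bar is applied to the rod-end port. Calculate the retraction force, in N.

Rod-side annular area A_ann = π/4 × (237² − 129²) = 31050 mm^2
On retraction the pressure acts on the annular area (bore minus rod).
F = P × A_ann

F ≈ 4.84e5 N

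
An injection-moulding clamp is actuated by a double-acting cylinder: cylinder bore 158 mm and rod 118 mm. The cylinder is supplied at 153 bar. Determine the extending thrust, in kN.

Cap-side area A_cap = π/4 × (158 mm)² = 19610 mm^2
F = P × A_cap = 153 bar × A_cap

F ≈ 300 kN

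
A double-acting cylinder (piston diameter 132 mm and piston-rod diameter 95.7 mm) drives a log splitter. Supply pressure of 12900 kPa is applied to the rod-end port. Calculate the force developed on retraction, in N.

Rod-side annular area A_ann = π/4 × (132² − 95.7²) = 6492 mm^2
On retraction the pressure acts on the annular area (bore minus rod).
F = P × A_ann

F ≈ 83700 N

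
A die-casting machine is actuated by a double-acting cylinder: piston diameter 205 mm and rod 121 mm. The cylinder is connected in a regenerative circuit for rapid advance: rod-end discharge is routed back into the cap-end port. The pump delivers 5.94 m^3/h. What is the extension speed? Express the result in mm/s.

v ≈ 143 mm/s

In regeneration the rod-end outflow joins the pump flow into the cap end, so the net volume the pump must supply per unit advance equals the rod cross-section area.
Rod cross-section A_rod = π/4 × (121 mm)² = 11500 mm^2
v = Q_pump / A_rod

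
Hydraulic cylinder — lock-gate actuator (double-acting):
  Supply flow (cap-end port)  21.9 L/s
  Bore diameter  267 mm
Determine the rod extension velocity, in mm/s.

v ≈ 391 mm/s

Cap-side area A_cap = π/4 × (267 mm)² = 55990 mm^2
v = Q / A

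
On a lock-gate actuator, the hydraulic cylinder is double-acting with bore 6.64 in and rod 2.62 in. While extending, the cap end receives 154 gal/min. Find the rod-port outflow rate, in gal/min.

Cap-side area A_cap = π/4 × (6.64 in)² = 34.63 in^2
Rod-side annular area A_ann = π/4 × (6.64² − 2.62²) = 29.24 in^2
Piston speed v = Q_in/A_cap; rod-end outflow Q_out = v × A_ann = Q_in × A_ann/A_cap.

Q_out ≈ 130 gal/min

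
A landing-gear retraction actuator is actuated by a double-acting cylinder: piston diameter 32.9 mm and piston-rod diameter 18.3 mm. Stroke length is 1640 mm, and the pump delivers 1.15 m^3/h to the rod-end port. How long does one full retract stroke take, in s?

Rod-side annular area A_ann = π/4 × (32.9² − 18.3²) = 587.1 mm^2
Swept volume V = A × L; t = V / Q = A·L / Q

t ≈ 3.01 s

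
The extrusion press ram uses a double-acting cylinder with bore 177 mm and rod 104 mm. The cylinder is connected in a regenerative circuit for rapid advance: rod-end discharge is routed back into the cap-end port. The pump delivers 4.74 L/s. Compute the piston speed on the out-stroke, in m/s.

In regeneration the rod-end outflow joins the pump flow into the cap end, so the net volume the pump must supply per unit advance equals the rod cross-section area.
Rod cross-section A_rod = π/4 × (104 mm)² = 8495 mm^2
v = Q_pump / A_rod

v ≈ 0.558 m/s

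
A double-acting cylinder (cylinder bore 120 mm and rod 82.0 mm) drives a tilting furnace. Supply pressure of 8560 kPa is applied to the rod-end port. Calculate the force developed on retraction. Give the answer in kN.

Rod-side annular area A_ann = π/4 × (120² − 82.0²) = 6029 mm^2
On retraction the pressure acts on the annular area (bore minus rod).
F = P × A_ann

F ≈ 51.6 kN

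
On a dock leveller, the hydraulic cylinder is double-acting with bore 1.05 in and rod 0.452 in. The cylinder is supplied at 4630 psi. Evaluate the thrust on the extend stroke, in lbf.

Cap-side area A_cap = π/4 × (1.05 in)² = 0.8659 in^2
F = P × A_cap = 4630 psi × A_cap

F ≈ 4010 lbf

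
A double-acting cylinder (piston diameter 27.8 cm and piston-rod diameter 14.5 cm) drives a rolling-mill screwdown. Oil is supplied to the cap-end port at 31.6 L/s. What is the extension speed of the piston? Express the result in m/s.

v ≈ 0.521 m/s

Cap-side area A_cap = π/4 × (27.8 cm)² = 607.0 cm^2
v = Q / A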